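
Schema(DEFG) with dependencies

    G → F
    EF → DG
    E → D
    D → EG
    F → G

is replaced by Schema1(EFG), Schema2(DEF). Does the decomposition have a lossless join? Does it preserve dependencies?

lossless and dependency-preserving

Lossless test: (EF)⁺ = {DEFG}, which contains all of one fragment — lossless.
Dependency preservation: EF → DG; D → EG are not contained in any single fragment, but the restricted closure of each left-hand side across the fragments still reaches the right-hand side; the remaining FDs each lie inside some fragment. All dependencies are preserved.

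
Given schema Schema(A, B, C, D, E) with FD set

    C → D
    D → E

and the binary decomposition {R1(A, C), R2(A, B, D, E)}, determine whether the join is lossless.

Common attributes: R1 ∩ R2 = {A}.
No dependency enlarges {A}, so (A)⁺ = {A}.
The closure contains neither all of R1 = {A, C} nor all of R2 = {A, B, D, E}, so the common attributes are not a superkey of either fragment. The join is lossy.

No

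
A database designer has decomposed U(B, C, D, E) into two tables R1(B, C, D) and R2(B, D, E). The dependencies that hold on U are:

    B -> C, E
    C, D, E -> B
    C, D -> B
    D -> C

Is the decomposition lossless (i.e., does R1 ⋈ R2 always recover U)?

Yes

Common attributes: R1 ∩ R2 = {B, D}.
Closure of {B, D}: B → C, E applies, adding C, E. So (B, D)⁺ = {B, C, D, E}.
This closure contains every attribute of R1, so R1 ∩ R2 → R1. The join is lossless.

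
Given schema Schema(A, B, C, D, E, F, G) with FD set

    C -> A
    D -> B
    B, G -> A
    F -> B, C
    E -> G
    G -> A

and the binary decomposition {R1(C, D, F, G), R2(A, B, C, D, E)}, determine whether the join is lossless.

Common attributes: R1 ∩ R2 = {C, D}.
Closure of {C, D}: C → A applies, adding A; D → B applies, adding B. So (C, D)⁺ = {A, B, C, D}.
The closure contains neither all of R1 = {C, D, F, G} nor all of R2 = {A, B, C, D, E}, so the common attributes are not a superkey of either fragment. The join is lossy.

No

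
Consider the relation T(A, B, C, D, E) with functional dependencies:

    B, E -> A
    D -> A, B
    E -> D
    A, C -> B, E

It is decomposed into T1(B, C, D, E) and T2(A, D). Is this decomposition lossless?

Common attributes: T1 ∩ T2 = {D}.
Closure of {D}: D → A, B applies, adding A, B. So (D)⁺ = {A, B, D}.
This closure contains every attribute of T2, so T1 ∩ T2 → T2. The join is lossless.

Yes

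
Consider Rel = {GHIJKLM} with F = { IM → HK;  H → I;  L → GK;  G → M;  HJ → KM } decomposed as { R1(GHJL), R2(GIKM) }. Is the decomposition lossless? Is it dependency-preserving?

Lossless test: (G)⁺ = {GM}, which is a superkey of neither fragment — lossy.
Dependency preservation: the restricted closure of {IM} across the fragments never reaches {HK}, so IM → HK cannot be enforced without a join — not preserved.

lossy and not dependency-preserving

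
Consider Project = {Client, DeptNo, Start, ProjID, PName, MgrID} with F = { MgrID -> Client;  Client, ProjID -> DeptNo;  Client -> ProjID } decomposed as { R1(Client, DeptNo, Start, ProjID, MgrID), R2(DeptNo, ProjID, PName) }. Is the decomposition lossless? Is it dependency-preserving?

lossy but dependency-preserving

Lossless test: (DeptNo, ProjID)⁺ = {DeptNo, ProjID}, which is a superkey of neither fragment — lossy.
Dependency preservation: every FD's attributes lie within a single fragment, so each can be enforced locally — preserved.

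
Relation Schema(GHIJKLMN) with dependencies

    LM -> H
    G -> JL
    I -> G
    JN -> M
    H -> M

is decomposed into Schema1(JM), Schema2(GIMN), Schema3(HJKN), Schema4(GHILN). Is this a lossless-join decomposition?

Chase test. Columns are GHIJKLMN; row i has aⱼ where attribute j ∈ Schemai, else bᵢⱼ.
Initial tableau (one row per fragment):
  row 1: b11 b12 b13 a4 b15 b16 a7 b18
  row 2: a1 b22 a3 b24 b25 b26 a7 a8
  row 3: b31 a2 b33 a4 a5 b36 b37 a8
  row 4: a1 a2 a3 b44 b45 a6 b47 a8
Rows 2 and 4 agree on G; apply G→JL and equate their JL entries.
Rows 2 and 4 agree on JN; apply JN→M and equate their M entries.
Rows 3 and 4 agree on H; apply H→M and equate their M entries.
Rows 2 and 4 agree on LM; apply LM→H and equate their H entries.
No row becomes fully distinguished — the join is lossy.

No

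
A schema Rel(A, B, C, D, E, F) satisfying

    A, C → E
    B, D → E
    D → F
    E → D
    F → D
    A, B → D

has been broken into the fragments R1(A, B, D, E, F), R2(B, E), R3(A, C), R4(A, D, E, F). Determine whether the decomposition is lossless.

Chase test. Columns are A, B, C, D, E, F; row i has aⱼ where attribute j ∈ Ri, else bᵢⱼ.
Initial tableau (one row per fragment):
  row 1: a1 a2 b13 a4 a5 a6
  row 2: b21 a2 b23 b24 a5 b26
  row 3: a1 b32 a3 b34 b35 b36
  row 4: a1 b42 b43 a4 a5 a6
Rows 1 and 2 agree on E; apply E→D and equate their D entries.
Rows 1 and 2 agree on D; apply D→F and equate their F entries.
No row becomes fully distinguished — the join is lossy.

No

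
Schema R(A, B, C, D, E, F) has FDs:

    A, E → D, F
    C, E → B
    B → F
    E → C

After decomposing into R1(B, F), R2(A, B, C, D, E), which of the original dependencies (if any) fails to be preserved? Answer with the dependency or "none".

none

A, E → D, F: restricted closure across fragments reaches D, F.
C, E → B lies within R2.
B → F lies within R1.
E → C lies within R2.
Every dependency is enforceable on the fragments, so the decomposition is dependency-preserving.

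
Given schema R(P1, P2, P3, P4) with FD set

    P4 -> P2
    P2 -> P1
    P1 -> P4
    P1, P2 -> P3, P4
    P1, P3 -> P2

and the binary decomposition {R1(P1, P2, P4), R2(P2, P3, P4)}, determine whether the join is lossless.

Common attributes: R1 ∩ R2 = {P2, P4}.
Closure of {P2, P4}: P2 → P1 applies, adding P1; P1, P2 → P3, P4 applies, adding P3. So (P2, P4)⁺ = {P1, P2, P3, P4}.
This closure contains every attribute of R1, so R1 ∩ R2 → R1. The join is lossless.

Yes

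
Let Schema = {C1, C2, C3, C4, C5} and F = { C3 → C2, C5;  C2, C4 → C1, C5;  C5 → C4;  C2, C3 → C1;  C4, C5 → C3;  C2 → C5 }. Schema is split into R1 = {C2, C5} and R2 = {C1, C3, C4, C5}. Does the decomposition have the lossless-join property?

Common attributes: R1 ∩ R2 = {C5}.
Closure of {C5}: C5 → C4 applies, adding C4; C4, C5 → C3 applies, adding C3; C3 → C2, C5 applies, adding C2; C2, C4 → C1, C5 applies, adding C1. So (C5)⁺ = {C1, C2, C3, C4, C5}.
This closure contains every attribute of R1, so R1 ∩ R2 → R1. The join is lossless.

Yes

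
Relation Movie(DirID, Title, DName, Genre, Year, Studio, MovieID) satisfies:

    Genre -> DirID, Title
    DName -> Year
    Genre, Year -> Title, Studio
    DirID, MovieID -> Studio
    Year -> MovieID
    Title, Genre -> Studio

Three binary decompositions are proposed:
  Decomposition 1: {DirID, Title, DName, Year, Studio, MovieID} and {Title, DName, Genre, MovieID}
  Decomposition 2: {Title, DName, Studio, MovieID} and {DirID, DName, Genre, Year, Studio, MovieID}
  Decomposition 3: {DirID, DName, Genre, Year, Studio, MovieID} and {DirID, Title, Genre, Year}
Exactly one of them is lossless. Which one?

Decomposition 1: common = {Title, DName, MovieID}, closure = {Title, DName, Year, MovieID} → lossy.
Decomposition 2: common = {DName, Studio, MovieID}, closure = {DName, Year, Studio, MovieID} → lossy.
Decomposition 3: common = {DirID, Genre, Year}, closure = {DirID, Title, Genre, Year, Studio, MovieID} → lossless.

Decomposition 3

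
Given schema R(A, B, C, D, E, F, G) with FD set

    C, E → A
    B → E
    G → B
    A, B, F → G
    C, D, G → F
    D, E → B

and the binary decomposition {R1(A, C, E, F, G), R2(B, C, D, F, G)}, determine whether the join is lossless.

Yes

Common attributes: R1 ∩ R2 = {C, F, G}.
Closure of {C, F, G}: G → B applies, adding B; B → E applies, adding E; C, E → A applies, adding A. So (C, F, G)⁺ = {A, B, C, E, F, G}.
This closure contains every attribute of R1, so R1 ∩ R2 → R1. The join is lossless.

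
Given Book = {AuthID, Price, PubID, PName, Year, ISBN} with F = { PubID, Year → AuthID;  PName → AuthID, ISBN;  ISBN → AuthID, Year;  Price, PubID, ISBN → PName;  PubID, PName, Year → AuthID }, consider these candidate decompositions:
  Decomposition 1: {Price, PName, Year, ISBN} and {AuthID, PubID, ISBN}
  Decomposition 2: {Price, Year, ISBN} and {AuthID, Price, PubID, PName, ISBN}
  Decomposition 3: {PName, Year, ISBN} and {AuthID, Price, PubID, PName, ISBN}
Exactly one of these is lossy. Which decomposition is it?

Decomposition 1

Decomposition 1: common = {ISBN}, closure = {AuthID, Year, ISBN} → lossy.
Decomposition 2: common = {Price, ISBN}, closure = {AuthID, Price, Year, ISBN} → lossless.
Decomposition 3: common = {PName, ISBN}, closure = {AuthID, PName, Year, ISBN} → lossless.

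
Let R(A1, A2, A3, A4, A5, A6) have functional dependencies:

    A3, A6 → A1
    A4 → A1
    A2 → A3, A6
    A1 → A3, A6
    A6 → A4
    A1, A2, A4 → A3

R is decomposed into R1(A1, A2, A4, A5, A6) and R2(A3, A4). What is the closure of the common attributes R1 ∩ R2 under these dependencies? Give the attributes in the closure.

R1 ∩ R2 = {A4}.
A4 → A1 applies, adding A1
A1 → A3, A6 applies, adding A3, A6
Closure: {A1, A3, A4, A6}.

A1, A3, A4, A6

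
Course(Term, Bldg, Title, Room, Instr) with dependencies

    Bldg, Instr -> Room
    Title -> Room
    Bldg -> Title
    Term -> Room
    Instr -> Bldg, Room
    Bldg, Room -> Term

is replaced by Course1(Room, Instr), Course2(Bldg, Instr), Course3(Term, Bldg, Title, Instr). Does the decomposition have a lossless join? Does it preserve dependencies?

Lossless test (chase): Rows 2 and 3 agree on Bldg, Instr; apply Bldg, Instr→Room and equate their Room entries. Rows 2 and 3 agree on Bldg; apply Bldg→Title and equate their Title entries. Rows 1 and 2 agree on Instr; apply Instr→Bldg, Room and equate their Bldg, Room entries. Rows 1 and 2 agree on Bldg, Room; apply Bldg, Room→Term and equate their Term entries. Rows 1 and 3 agree on Bldg, Room; apply Bldg, Room→Term and equate their Term entries. Rows 1 and 2 agree on Bldg; apply Bldg→Title and equate their Title entries. Row 1 is now all distinguished symbols — the join is lossless.
Dependency preservation: the restricted closure of {Title} across the fragments never reaches {Room}, so Title → Room cannot be enforced without a join — not preserved.

lossless but not dependency-preserving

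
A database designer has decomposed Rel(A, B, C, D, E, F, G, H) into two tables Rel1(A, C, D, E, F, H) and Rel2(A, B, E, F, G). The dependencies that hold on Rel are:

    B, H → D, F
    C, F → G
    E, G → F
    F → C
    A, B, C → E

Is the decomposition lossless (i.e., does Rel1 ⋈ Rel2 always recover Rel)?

No

Common attributes: Rel1 ∩ Rel2 = {A, E, F}.
Closure of {A, E, F}: F → C applies, adding C; C, F → G applies, adding G. So (A, E, F)⁺ = {A, C, E, F, G}.
The closure contains neither all of Rel1 = {A, C, D, E, F, H} nor all of Rel2 = {A, B, E, F, G}, so the common attributes are not a superkey of either fragment. The join is lossy.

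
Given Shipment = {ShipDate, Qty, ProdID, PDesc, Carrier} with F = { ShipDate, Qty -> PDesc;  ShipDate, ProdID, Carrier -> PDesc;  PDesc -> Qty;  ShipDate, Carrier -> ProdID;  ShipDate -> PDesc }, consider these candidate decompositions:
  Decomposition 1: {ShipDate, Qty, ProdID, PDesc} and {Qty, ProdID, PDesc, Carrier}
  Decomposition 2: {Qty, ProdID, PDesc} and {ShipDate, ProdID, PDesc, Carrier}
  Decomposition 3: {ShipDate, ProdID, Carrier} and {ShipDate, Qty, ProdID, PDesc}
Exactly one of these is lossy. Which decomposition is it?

Decomposition 1: common = {Qty, ProdID, PDesc}, closure = {Qty, ProdID, PDesc} → lossy.
Decomposition 2: common = {ProdID, PDesc}, closure = {Qty, ProdID, PDesc} → lossless.
Decomposition 3: common = {ShipDate, ProdID}, closure = {ShipDate, Qty, ProdID, PDesc} → lossless.

Decomposition 1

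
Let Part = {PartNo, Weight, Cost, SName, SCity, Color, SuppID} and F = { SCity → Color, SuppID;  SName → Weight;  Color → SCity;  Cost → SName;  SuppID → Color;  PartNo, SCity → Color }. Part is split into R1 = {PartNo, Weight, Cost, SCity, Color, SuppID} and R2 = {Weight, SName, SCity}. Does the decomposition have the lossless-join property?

No

Common attributes: R1 ∩ R2 = {Weight, SCity}.
Closure of {Weight, SCity}: SCity → Color, SuppID applies, adding Color, SuppID. So (Weight, SCity)⁺ = {Weight, SCity, Color, SuppID}.
The closure contains neither all of R1 = {PartNo, Weight, Cost, SCity, Color, SuppID} nor all of R2 = {Weight, SName, SCity}, so the common attributes are not a superkey of either fragment. The join is lossy.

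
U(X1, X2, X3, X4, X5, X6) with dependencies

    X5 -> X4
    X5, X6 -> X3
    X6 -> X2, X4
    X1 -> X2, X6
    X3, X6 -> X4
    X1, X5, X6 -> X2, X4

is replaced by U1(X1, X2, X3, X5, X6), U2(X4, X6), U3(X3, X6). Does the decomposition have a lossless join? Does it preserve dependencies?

lossless but not dependency-preserving

Lossless test (chase): Rows 1 and 2 agree on X6; apply X6→X2, X4 and equate their X2, X4 entries. Rows 1 and 3 agree on X6; apply X6→X2, X4 and equate their X2, X4 entries. Row 1 is now all distinguished symbols — the join is lossless.
Dependency preservation: the restricted closure of {X5} across the fragments never reaches {X4}, so X5 → X4 cannot be enforced without a join — not preserved.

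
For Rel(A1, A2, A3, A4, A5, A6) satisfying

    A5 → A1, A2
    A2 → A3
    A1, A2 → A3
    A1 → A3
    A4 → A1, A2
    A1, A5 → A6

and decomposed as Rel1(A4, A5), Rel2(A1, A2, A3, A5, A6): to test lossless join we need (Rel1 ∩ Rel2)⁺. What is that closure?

A1, A2, A3, A5, A6

Rel1 ∩ Rel2 = {A5}.
A5 → A1, A2 applies, adding A1, A2
A2 → A3 applies, adding A3
A1, A5 → A6 applies, adding A6
Closure: {A1, A2, A3, A5, A6}.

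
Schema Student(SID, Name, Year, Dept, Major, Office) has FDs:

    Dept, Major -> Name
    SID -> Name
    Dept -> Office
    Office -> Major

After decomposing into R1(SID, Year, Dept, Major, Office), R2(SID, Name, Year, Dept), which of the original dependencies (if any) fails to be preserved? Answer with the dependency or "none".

none

Dept, Major → Name: restricted closure across fragments reaches Name.
SID → Name lies within R2.
Dept → Office lies within R1.
Office → Major lies within R1.
Every dependency is enforceable on the fragments, so the decomposition is dependency-preserving.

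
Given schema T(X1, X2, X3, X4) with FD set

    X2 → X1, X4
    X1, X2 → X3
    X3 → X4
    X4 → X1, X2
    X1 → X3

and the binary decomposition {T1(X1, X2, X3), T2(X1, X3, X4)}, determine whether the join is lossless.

Yes

Common attributes: T1 ∩ T2 = {X1, X3}.
Closure of {X1, X3}: X3 → X4 applies, adding X4; X4 → X1, X2 applies, adding X2. So (X1, X3)⁺ = {X1, X2, X3, X4}.
This closure contains every attribute of T1, so T1 ∩ T2 → T1. The join is lossless.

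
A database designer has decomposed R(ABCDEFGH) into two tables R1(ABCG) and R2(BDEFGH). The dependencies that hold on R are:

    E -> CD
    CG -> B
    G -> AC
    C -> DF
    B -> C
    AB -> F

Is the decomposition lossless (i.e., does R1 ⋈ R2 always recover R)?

Common attributes: R1 ∩ R2 = {BG}.
Closure of {BG}: G → AC applies, adding AC; C → DF applies, adding DF. So (BG)⁺ = {ABCDFG}.
This closure contains every attribute of R1, so R1 ∩ R2 → R1. The join is lossless.

Yes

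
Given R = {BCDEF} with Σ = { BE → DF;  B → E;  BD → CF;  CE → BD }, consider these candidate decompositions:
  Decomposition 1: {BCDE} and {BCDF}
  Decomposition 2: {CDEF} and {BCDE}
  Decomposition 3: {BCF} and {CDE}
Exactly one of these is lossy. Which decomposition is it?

Decomposition 3

Decomposition 1: common = {BCD}, closure = {BCDEF} → lossless.
Decomposition 2: common = {CDE}, closure = {BCDEF} → lossless.
Decomposition 3: common = {C}, closure = {C} → lossy.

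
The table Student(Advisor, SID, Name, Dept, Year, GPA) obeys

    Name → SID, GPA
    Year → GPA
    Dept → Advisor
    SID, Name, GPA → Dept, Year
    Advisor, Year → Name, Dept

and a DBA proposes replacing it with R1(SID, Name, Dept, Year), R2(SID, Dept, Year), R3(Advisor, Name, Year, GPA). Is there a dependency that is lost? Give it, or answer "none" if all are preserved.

Dept → Advisor

Check Dept → Advisor: no single fragment contains all of {Advisor, Dept}, and the restricted closure of {Dept} across the fragments never reaches {Advisor}.
Name → SID, GPA is preserved.
Year → GPA is preserved.
SID, Name, GPA → Dept, Year is preserved.
Advisor, Year → Name, Dept is preserved.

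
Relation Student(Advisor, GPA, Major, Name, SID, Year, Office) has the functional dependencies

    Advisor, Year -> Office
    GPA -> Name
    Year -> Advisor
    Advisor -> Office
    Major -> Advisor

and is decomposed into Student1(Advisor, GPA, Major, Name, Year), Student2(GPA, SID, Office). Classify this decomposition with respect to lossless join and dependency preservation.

Lossless test: (GPA)⁺ = {GPA, Name}, which is a superkey of neither fragment — lossy.
Dependency preservation: the restricted closure of {Advisor, Year} across the fragments never reaches {Office}, so Advisor, Year → Office cannot be enforced without a join — not preserved.

lossy and not dependency-preserving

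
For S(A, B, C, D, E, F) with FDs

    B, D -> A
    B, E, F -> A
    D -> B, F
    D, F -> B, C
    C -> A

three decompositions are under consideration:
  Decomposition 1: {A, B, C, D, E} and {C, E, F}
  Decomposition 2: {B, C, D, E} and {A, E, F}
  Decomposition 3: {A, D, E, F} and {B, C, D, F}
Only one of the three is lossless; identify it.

Decomposition 1: common = {C, E}, closure = {A, C, E} → lossy.
Decomposition 2: common = {E}, closure = {E} → lossy.
Decomposition 3: common = {D, F}, closure = {A, B, C, D, F} → lossless.

Decomposition 3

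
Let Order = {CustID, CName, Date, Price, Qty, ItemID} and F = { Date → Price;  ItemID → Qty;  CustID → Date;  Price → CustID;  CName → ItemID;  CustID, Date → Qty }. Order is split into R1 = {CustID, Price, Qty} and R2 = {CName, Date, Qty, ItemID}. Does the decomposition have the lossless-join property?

No

Common attributes: R1 ∩ R2 = {Qty}.
No dependency enlarges {Qty}, so (Qty)⁺ = {Qty}.
The closure contains neither all of R1 = {CustID, Price, Qty} nor all of R2 = {CName, Date, Qty, ItemID}, so the common attributes are not a superkey of either fragment. The join is lossy.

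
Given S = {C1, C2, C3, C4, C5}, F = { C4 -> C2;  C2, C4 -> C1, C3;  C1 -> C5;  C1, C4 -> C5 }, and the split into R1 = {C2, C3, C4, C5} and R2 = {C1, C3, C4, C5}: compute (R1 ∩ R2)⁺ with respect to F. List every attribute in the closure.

C1, C2, C3, C4, C5

R1 ∩ R2 = {C3, C4, C5}.
C4 → C2 applies, adding C2
C2, C4 → C1, C3 applies, adding C1
Closure: {C1, C2, C3, C4, C5}.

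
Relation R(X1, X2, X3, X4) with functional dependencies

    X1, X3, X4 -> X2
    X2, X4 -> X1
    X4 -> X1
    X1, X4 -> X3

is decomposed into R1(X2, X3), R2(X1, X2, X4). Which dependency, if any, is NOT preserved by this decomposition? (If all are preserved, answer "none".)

Check X1, X4 → X3: no single fragment contains all of {X1, X3, X4}, and the restricted closure of {X1, X4} across the fragments never reaches {X3}.
X1, X3, X4 → X2 is preserved.
X2, X4 → X1 is preserved.
X4 → X1 is preserved.

X1, X4 -> X3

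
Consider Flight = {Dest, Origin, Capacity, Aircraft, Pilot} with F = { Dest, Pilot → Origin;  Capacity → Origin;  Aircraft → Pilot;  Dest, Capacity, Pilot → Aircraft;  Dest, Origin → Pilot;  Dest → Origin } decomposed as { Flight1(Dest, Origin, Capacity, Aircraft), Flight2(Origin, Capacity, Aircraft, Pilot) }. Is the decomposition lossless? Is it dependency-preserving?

lossless but not dependency-preserving

Lossless test: (Origin, Capacity, Aircraft)⁺ = {Origin, Capacity, Aircraft, Pilot}, which contains all of one fragment — lossless.
Dependency preservation: the restricted closure of {Dest, Origin} across the fragments never reaches {Pilot}, so Dest, Origin → Pilot cannot be enforced without a join — not preserved.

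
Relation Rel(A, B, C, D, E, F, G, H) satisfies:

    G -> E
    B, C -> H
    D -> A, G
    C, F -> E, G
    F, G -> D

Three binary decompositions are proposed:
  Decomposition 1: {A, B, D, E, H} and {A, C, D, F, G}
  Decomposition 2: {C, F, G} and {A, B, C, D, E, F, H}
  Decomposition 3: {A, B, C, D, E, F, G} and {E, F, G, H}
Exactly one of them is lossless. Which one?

Decomposition 2

Decomposition 1: common = {A, D}, closure = {A, D, E, G} → lossy.
Decomposition 2: common = {C, F}, closure = {A, C, D, E, F, G} → lossless.
Decomposition 3: common = {E, F, G}, closure = {A, D, E, F, G} → lossy.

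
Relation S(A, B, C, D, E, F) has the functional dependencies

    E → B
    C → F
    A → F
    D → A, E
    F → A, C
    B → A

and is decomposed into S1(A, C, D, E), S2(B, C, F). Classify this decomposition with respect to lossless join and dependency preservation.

lossy and not dependency-preserving

Lossless test: (C)⁺ = {A, C, F}, which is a superkey of neither fragment — lossy.
Dependency preservation: the restricted closure of {E} across the fragments never reaches {B}, so E → B cannot be enforced without a join — not preserved.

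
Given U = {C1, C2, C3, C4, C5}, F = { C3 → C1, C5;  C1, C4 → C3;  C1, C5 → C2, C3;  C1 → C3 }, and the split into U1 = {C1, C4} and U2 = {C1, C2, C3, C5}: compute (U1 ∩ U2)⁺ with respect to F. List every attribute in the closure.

U1 ∩ U2 = {C1}.
C1 → C3 applies, adding C3
C3 → C1, C5 applies, adding C5
C1, C5 → C2, C3 applies, adding C2
Closure: {C1, C2, C3, C5}.

C1, C2, C3, C5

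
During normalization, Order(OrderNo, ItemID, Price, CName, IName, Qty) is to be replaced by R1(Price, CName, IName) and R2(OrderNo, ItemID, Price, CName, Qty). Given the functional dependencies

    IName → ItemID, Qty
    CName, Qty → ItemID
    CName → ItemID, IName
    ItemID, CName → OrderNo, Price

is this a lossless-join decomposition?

Yes

Common attributes: R1 ∩ R2 = {Price, CName}.
Closure of {Price, CName}: CName → ItemID, IName applies, adding ItemID, IName; ItemID, CName → OrderNo, Price applies, adding OrderNo; IName → ItemID, Qty applies, adding Qty. So (Price, CName)⁺ = {OrderNo, ItemID, Price, CName, IName, Qty}.
This closure contains every attribute of R1, so R1 ∩ R2 → R1. The join is lossless.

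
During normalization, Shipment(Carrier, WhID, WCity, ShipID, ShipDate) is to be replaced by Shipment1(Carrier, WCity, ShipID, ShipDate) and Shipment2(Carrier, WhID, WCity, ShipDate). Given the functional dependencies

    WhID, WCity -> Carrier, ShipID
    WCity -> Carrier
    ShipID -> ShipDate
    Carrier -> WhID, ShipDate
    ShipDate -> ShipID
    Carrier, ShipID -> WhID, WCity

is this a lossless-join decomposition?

Common attributes: Shipment1 ∩ Shipment2 = {Carrier, WCity, ShipDate}.
Closure of {Carrier, WCity, ShipDate}: Carrier → WhID, ShipDate applies, adding WhID; ShipDate → ShipID applies, adding ShipID. So (Carrier, WCity, ShipDate)⁺ = {Carrier, WhID, WCity, ShipID, ShipDate}.
This closure contains every attribute of Shipment1, so Shipment1 ∩ Shipment2 → Shipment1. The join is lossless.

Yes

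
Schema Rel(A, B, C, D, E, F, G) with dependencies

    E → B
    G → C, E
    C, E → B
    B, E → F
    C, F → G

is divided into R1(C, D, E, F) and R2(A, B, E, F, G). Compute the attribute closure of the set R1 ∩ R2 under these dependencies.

R1 ∩ R2 = {E, F}.
E → B applies, adding B
Closure: {B, E, F}.

B, E, F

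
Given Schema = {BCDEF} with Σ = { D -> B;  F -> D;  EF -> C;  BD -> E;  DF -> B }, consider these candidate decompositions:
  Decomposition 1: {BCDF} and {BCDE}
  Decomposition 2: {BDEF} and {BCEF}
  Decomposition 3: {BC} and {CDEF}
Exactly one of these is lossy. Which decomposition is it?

Decomposition 1: common = {BCD}, closure = {BCDE} → lossless.
Decomposition 2: common = {BEF}, closure = {BCDEF} → lossless.
Decomposition 3: common = {C}, closure = {C} → lossy.

Decomposition 3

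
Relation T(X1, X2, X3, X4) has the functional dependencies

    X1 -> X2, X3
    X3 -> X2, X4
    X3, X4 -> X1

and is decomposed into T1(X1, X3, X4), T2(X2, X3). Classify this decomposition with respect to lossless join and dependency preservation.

Lossless test: (X3)⁺ = {X1, X2, X3, X4}, which contains all of one fragment — lossless.
Dependency preservation: X1 → X2, X3; X3 → X2, X4 are not contained in any single fragment, but the restricted closure of each left-hand side across the fragments still reaches the right-hand side; the remaining FDs each lie inside some fragment. All dependencies are preserved.

lossless and dependency-preserving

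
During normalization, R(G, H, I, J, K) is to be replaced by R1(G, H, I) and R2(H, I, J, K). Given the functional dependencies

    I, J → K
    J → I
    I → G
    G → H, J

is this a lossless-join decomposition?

Common attributes: R1 ∩ R2 = {H, I}.
Closure of {H, I}: I → G applies, adding G; G → H, J applies, adding J; I, J → K applies, adding K. So (H, I)⁺ = {G, H, I, J, K}.
This closure contains every attribute of R1, so R1 ∩ R2 → R1. The join is lossless.

Yes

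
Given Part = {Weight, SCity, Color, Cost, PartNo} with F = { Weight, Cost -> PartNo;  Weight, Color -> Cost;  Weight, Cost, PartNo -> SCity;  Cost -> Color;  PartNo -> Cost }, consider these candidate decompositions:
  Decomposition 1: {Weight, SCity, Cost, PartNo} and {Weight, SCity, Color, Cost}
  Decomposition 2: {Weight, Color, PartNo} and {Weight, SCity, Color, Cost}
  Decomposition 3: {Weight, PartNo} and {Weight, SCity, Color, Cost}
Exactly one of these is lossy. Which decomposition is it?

Decomposition 1: common = {Weight, SCity, Cost}, closure = {Weight, SCity, Color, Cost, PartNo} → lossless.
Decomposition 2: common = {Weight, Color}, closure = {Weight, SCity, Color, Cost, PartNo} → lossless.
Decomposition 3: common = {Weight}, closure = {Weight} → lossy.

Decomposition 3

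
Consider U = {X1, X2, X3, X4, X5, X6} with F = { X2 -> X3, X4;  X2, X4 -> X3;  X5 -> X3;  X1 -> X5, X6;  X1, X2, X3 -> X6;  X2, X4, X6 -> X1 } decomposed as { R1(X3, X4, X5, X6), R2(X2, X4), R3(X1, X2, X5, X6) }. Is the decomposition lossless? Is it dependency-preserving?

Lossless test (chase): Rows 2 and 3 agree on X2; apply X2→X3, X4 and equate their X3, X4 entries. Rows 1 and 3 agree on X5; apply X5→X3 and equate their X3 entries. Row 3 is now all distinguished symbols — the join is lossless.
Dependency preservation: the restricted closure of {X2} across the fragments never reaches {X3, X4}, so X2 → X3, X4 cannot be enforced without a join — not preserved.

lossless but not dependency-preserving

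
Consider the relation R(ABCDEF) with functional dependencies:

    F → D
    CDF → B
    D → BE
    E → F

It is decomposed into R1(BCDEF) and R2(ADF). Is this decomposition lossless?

Common attributes: R1 ∩ R2 = {DF}.
Closure of {DF}: D → BE applies, adding BE. So (DF)⁺ = {BDEF}.
The closure contains neither all of R1 = {BCDEF} nor all of R2 = {ADF}, so the common attributes are not a superkey of either fragment. The join is lossy.

No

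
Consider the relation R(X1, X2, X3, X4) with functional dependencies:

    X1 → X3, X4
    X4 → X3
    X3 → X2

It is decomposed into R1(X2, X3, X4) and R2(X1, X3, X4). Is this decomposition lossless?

Yes

Common attributes: R1 ∩ R2 = {X3, X4}.
Closure of {X3, X4}: X3 → X2 applies, adding X2. So (X3, X4)⁺ = {X2, X3, X4}.
This closure contains every attribute of R1, so R1 ∩ R2 → R1. The join is lossless.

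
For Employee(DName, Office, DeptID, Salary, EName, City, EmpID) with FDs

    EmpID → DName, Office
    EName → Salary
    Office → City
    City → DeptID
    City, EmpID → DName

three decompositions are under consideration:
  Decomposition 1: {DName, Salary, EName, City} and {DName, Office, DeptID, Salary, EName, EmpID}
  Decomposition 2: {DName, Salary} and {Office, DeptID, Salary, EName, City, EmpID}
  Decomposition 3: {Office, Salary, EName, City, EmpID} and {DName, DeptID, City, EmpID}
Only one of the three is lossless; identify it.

Decomposition 1: common = {DName, Salary, EName}, closure = {DName, Salary, EName} → lossy.
Decomposition 2: common = {Salary}, closure = {Salary} → lossy.
Decomposition 3: common = {City, EmpID}, closure = {DName, Office, DeptID, City, EmpID} → lossless.

Decomposition 3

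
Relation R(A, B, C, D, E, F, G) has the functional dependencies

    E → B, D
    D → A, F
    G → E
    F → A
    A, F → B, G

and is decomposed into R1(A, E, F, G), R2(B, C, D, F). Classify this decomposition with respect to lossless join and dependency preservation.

Lossless test: (F)⁺ = {A, B, D, E, F, G}, which contains all of one fragment — lossless.
Dependency preservation: E → B, D; D → A, F; A, F → B, G are not contained in any single fragment, but the restricted closure of each left-hand side across the fragments still reaches the right-hand side; the remaining FDs each lie inside some fragment. All dependencies are preserved.

lossless and dependency-preserving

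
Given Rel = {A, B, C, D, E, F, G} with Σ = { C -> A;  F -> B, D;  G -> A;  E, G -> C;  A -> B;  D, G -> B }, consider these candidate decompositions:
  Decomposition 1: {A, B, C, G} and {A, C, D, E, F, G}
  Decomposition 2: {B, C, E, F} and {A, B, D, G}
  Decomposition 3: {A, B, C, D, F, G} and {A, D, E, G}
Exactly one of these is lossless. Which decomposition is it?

Decomposition 1

Decomposition 1: common = {A, C, G}, closure = {A, B, C, G} → lossless.
Decomposition 2: common = {B}, closure = {B} → lossy.
Decomposition 3: common = {A, D, G}, closure = {A, B, D, G} → lossy.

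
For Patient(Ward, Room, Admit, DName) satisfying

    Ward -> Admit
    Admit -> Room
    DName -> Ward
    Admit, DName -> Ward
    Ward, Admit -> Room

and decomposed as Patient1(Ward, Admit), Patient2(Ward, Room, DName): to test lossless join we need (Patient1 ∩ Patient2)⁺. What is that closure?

Ward, Room, Admit

Patient1 ∩ Patient2 = {Ward}.
Ward → Admit applies, adding Admit
Admit → Room applies, adding Room
Closure: {Ward, Room, Admit}.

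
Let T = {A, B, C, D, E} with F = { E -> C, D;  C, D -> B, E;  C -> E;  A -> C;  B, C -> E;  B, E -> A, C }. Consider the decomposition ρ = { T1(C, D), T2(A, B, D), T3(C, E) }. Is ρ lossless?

No

Chase test. Columns are A, B, C, D, E; row i has aⱼ where attribute j ∈ Ti, else bᵢⱼ.
Initial tableau (one row per fragment):
  row 1: b11 b12 a3 a4 b15
  row 2: a1 a2 b23 a4 b25
  row 3: b31 b32 a3 b34 a5
Rows 1 and 3 agree on C; apply C→E and equate their E entries.
Rows 1 and 3 agree on E; apply E→C, D and equate their C, D entries.
Rows 1 and 3 agree on C, D; apply C, D→B, E and equate their B, E entries.
Rows 1 and 3 agree on B, E; apply B, E→A, C and equate their A, C entries.
No row becomes fully distinguished — the join is lossy.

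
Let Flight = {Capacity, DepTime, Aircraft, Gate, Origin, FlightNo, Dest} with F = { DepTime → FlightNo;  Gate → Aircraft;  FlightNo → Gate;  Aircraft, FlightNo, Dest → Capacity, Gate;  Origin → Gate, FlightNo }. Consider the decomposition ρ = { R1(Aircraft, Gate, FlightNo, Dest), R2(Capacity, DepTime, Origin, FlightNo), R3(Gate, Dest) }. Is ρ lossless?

Chase test. Columns are Capacity, DepTime, Aircraft, Gate, Origin, FlightNo, Dest; row i has aⱼ where attribute j ∈ Ri, else bᵢⱼ.
Initial tableau (one row per fragment):
  row 1: b11 b12 a3 a4 b15 a6 a7
  row 2: a1 a2 b23 b24 a5 a6 b27
  row 3: b31 b32 b33 a4 b35 b36 a7
Rows 1 and 3 agree on Gate; apply Gate→Aircraft and equate their Aircraft entries.
Rows 1 and 2 agree on FlightNo; apply FlightNo→Gate and equate their Gate entries.
Rows 1 and 2 agree on Gate; apply Gate→Aircraft and equate their Aircraft entries.
No row becomes fully distinguished — the join is lossy.

No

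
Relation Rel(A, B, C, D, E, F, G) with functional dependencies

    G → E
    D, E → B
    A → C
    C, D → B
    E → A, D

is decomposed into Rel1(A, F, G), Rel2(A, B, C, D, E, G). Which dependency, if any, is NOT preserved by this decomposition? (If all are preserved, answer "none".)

none

G → E lies within Rel2.
D, E → B lies within Rel2.
A → C lies within Rel2.
C, D → B lies within Rel2.
E → A, D lies within Rel2.
Every dependency is enforceable on the fragments, so the decomposition is dependency-preserving.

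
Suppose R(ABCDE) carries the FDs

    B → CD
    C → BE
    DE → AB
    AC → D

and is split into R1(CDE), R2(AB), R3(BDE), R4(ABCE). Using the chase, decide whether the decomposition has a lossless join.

Yes

Chase test. Columns are ABCDE; row i has aⱼ where attribute j ∈ Ri, else bᵢⱼ.
Initial tableau (one row per fragment):
  row 1: b11 b12 a3 a4 a5
  row 2: a1 a2 b23 b24 b25
  row 3: b31 a2 b33 a4 a5
  row 4: a1 a2 a3 b44 a5
Rows 2 and 3 agree on B; apply B→CD and equate their CD entries.
Rows 2 and 4 agree on B; apply B→CD and equate their CD entries.
Rows 1 and 2 agree on C; apply C→BE and equate their BE entries.
Rows 1 and 2 agree on DE; apply DE→AB and equate their AB entries.
Rows 1 and 3 agree on DE; apply DE→AB and equate their AB entries.
Row 1 is now all distinguished symbols — the join is lossless.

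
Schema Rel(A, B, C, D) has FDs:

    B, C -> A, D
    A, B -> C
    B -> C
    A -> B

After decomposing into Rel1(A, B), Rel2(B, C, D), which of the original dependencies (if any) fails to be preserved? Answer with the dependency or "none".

none

B, C → A, D: restricted closure across fragments reaches A, D.
A, B → C: restricted closure across fragments reaches C.
B → C lies within Rel2.
A → B lies within Rel1.
Every dependency is enforceable on the fragments, so the decomposition is dependency-preserving.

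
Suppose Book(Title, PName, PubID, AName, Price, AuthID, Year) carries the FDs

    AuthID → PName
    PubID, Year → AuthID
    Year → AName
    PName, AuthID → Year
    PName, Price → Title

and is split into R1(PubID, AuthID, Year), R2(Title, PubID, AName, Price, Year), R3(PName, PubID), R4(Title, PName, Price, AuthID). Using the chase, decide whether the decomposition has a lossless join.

Chase test. Columns are Title, PName, PubID, AName, Price, AuthID, Year; row i has aⱼ where attribute j ∈ Ri, else bᵢⱼ.
Initial tableau (one row per fragment):
  row 1: b11 b12 a3 b14 b15 a6 a7
  row 2: a1 b22 a3 a4 a5 b26 a7
  row 3: b31 a2 a3 b34 b35 b36 b37
  row 4: a1 a2 b43 b44 a5 a6 b47
Rows 1 and 4 agree on AuthID; apply AuthID→PName and equate their PName entries.
Rows 1 and 2 agree on PubID, Year; apply PubID, Year→AuthID and equate their AuthID entries.
Rows 1 and 2 agree on Year; apply Year→AName and equate their AName entries.
Rows 1 and 4 agree on PName, AuthID; apply PName, AuthID→Year and equate their Year entries.
Rows 1 and 2 agree on AuthID; apply AuthID→PName and equate their PName entries.
Rows 1 and 4 agree on Year; apply Year→AName and equate their AName entries.
Row 2 is now all distinguished symbols — the join is lossless.

Yes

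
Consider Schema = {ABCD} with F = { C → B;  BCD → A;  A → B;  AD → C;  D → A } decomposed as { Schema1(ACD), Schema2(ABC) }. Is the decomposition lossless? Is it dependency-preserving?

lossless and dependency-preserving

Lossless test: (AC)⁺ = {ABC}, which contains all of one fragment — lossless.
Dependency preservation: BCD → A is not contained in any single fragment, but the restricted closure of its left-hand side across the fragments still reaches the right-hand side; the remaining FDs each lie inside some fragment. All dependencies are preserved.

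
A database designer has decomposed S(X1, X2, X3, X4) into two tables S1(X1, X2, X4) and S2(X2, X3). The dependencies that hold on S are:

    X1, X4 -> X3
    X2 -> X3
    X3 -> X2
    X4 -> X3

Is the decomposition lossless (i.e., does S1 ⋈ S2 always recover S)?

Common attributes: S1 ∩ S2 = {X2}.
Closure of {X2}: X2 → X3 applies, adding X3. So (X2)⁺ = {X2, X3}.
This closure contains every attribute of S2, so S1 ∩ S2 → S2. The join is lossless.

Yes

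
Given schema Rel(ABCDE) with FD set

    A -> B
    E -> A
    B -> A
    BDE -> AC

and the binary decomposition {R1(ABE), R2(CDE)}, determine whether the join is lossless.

Yes

Common attributes: R1 ∩ R2 = {E}.
Closure of {E}: E → A applies, adding A; A → B applies, adding B. So (E)⁺ = {ABE}.
This closure contains every attribute of R1, so R1 ∩ R2 → R1. The join is lossless.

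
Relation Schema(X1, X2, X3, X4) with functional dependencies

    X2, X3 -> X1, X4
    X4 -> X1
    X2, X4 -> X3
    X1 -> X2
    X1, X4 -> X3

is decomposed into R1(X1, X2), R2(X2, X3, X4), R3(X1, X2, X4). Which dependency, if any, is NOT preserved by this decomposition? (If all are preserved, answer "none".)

none

X2, X3 → X1, X4: restricted closure across fragments reaches X1, X4.
X4 → X1 lies within R3.
X2, X4 → X3 lies within R2.
X1 → X2 lies within R1.
X1, X4 → X3: restricted closure across fragments reaches X3.
Every dependency is enforceable on the fragments, so the decomposition is dependency-preserving.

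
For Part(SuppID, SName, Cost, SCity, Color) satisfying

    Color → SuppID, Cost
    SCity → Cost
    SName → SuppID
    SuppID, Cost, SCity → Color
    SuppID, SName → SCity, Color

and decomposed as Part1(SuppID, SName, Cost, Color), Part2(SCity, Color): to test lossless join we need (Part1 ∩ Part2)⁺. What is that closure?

Part1 ∩ Part2 = {Color}.
Color → SuppID, Cost applies, adding SuppID, Cost
Closure: {SuppID, Cost, Color}.

SuppID, Cost, Color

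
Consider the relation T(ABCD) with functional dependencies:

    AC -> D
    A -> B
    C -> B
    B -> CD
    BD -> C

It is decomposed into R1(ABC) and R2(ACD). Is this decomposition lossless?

Yes

Common attributes: R1 ∩ R2 = {AC}.
Closure of {AC}: AC → D applies, adding D; A → B applies, adding B. So (AC)⁺ = {ABCD}.
This closure contains every attribute of R1, so R1 ∩ R2 → R1. The join is lossless.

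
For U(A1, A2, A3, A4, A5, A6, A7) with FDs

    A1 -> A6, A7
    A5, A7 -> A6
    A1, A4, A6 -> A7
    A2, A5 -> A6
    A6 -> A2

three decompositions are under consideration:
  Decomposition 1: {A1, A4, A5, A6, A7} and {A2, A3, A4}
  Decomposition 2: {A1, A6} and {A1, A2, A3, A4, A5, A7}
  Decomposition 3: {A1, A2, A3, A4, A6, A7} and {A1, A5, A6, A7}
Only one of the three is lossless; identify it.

Decomposition 1: common = {A4}, closure = {A4} → lossy.
Decomposition 2: common = {A1}, closure = {A1, A2, A6, A7} → lossless.
Decomposition 3: common = {A1, A6, A7}, closure = {A1, A2, A6, A7} → lossy.

Decomposition 2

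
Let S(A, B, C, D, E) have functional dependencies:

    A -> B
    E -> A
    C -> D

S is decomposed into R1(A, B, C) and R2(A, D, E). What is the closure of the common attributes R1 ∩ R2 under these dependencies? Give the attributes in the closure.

A, B

R1 ∩ R2 = {A}.
A → B applies, adding B
Closure: {A, B}.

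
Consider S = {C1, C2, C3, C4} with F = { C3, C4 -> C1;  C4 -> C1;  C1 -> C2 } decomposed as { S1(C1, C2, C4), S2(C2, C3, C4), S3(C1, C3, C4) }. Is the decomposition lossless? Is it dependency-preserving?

Lossless test (chase): Rows 2 and 3 agree on C3, C4; apply C3, C4→C1 and equate their C1 entries. Rows 1 and 3 agree on C1; apply C1→C2 and equate their C2 entries. Row 2 is now all distinguished symbols — the join is lossless.
Dependency preservation: every FD's attributes lie within a single fragment, so each can be enforced locally — preserved.

lossless and dependency-preserving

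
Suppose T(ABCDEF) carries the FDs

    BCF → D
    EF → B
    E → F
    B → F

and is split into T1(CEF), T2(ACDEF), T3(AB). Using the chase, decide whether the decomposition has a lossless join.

No

Chase test. Columns are ABCDEF; row i has aⱼ where attribute j ∈ Ti, else bᵢⱼ.
Initial tableau (one row per fragment):
  row 1: b11 b12 a3 b14 a5 a6
  row 2: a1 b22 a3 a4 a5 a6
  row 3: a1 a2 b33 b34 b35 b36
Rows 1 and 2 agree on EF; apply EF→B and equate their B entries.
Rows 1 and 2 agree on BCF; apply BCF→D and equate their D entries.
No row becomes fully distinguished — the join is lossy.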